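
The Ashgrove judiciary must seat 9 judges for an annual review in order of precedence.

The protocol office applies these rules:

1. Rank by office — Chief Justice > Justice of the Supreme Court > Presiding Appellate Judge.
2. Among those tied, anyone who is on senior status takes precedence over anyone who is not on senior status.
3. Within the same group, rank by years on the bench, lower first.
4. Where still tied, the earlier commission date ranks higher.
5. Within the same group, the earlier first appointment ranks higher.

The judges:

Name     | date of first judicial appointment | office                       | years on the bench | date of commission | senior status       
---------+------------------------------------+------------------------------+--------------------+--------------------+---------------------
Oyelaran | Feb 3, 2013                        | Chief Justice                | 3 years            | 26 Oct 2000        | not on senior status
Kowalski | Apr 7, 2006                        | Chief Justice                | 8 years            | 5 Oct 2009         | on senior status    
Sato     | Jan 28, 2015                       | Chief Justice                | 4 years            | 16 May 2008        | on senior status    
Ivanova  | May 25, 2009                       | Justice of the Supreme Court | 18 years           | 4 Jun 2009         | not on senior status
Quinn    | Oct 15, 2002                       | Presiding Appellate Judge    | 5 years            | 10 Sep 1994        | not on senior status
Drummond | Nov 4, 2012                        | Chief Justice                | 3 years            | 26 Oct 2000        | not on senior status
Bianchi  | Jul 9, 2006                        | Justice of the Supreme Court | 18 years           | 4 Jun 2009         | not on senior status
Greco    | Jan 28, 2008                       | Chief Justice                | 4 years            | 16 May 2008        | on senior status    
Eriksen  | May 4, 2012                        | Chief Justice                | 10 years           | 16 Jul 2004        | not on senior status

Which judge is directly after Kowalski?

By office: Greco, Sato, Kowalski, Drummond, Oyelaran and Eriksen (Chief Justice); then Bianchi and Ivanova (Justice of the Supreme Court); then Quinn (Presiding Appellate Judge).
Among Greco, Sato, Kowalski, Drummond, Oyelaran and Eriksen, on senior status before not on senior status: Greco, Sato and Kowalski (on senior status) before Drummond, Oyelaran and Eriksen (not on senior status).
Among Greco, Sato and Kowalski, by years on the bench (lower first): Greco and Sato (4 years) before Kowalski (8 years).
Greco and Sato both have date of commission 16 May 2008, so the next rule applies.
Among Greco and Sato, by date of first judicial appointment (earlier first): Greco (Jan 28, 2008) before Sato (Jan 28, 2015).
Among Drummond, Oyelaran and Eriksen, by years on the bench (lower first): Drummond and Oyelaran (3 years) before Eriksen (10 years).
Drummond and Oyelaran both have date of commission 26 Oct 2000, so the next rule applies.
Among Drummond and Oyelaran, by date of first judicial appointment (earlier first): Drummond (Nov 4, 2012) before Oyelaran (Feb 3, 2013).
Bianchi and Ivanova are each not on senior status, so the next rule applies.
Bianchi and Ivanova both have years on the bench 18 years, so the next rule applies.
Bianchi and Ivanova both have date of commission 4 Jun 2009, so the next rule applies.
Among Bianchi and Ivanova, by date of first judicial appointment (earlier first): Bianchi (Jul 9, 2006) before Ivanova (May 25, 2009).
Order: Greco, Sato, Kowalski, Drummond, Oyelaran, Eriksen, Bianchi, Ivanova, Quinn.

Drummond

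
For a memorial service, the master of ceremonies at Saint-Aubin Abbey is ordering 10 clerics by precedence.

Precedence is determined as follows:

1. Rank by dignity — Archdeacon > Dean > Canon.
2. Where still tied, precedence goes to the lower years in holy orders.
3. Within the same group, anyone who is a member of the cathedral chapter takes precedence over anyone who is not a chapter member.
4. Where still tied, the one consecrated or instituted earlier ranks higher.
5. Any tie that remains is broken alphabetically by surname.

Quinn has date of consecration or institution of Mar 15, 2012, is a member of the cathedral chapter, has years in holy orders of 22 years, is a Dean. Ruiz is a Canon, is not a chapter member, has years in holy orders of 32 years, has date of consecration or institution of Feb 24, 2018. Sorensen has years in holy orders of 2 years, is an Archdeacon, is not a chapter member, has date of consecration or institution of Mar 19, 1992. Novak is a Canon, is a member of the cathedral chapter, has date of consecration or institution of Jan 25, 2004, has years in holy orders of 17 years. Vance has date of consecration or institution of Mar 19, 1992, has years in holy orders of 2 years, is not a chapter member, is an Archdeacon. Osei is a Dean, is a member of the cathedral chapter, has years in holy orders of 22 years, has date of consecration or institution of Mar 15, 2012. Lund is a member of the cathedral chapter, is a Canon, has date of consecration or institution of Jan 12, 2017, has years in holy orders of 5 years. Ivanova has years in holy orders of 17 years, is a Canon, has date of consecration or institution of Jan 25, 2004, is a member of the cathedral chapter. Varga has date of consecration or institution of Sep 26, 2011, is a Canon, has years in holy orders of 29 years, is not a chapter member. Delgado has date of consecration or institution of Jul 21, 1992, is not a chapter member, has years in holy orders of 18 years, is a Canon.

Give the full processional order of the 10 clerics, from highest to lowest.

Sorensen, Vance, Osei, Quinn, Lund, Ivanova, Novak, Delgado, Varga, Ruiz

By dignity: Sorensen and Vance (Archdeacon); then Osei and Quinn (Dean); then Lund, Ivanova, Novak, Delgado, Varga and Ruiz (Canon).
Sorensen and Vance both have years in holy orders 2 years, so the next rule applies.
Sorensen and Vance are each not a chapter member, so the next rule applies.
Sorensen and Vance both have date of consecration or institution Mar 19, 1992, so the next rule applies.
Among Sorensen and Vance, alphabetically by surname: Sorensen before Vance.
Osei and Quinn both have years in holy orders 22 years, so the next rule applies.
Osei and Quinn are each a member of the cathedral chapter, so the next rule applies.
Osei and Quinn both have date of consecration or institution Mar 15, 2012, so the next rule applies.
Among Osei and Quinn, alphabetically by surname: Osei before Quinn.
Among Lund, Ivanova, Novak, Delgado, Varga and Ruiz, by years in holy orders (lower first): Lund (5 years) before Ivanova and Novak (17 years) before Delgado (18 years) before Varga (29 years) before Ruiz (32 years).
Ivanova and Novak are each a member of the cathedral chapter, so the next rule applies.
Ivanova and Novak both have date of consecration or institution Jan 25, 2004, so the next rule applies.
Among Ivanova and Novak, alphabetically by surname: Ivanova before Novak.
Full order: Sorensen, Vance, Osei, Quinn, Lund, Ivanova, Novak, Delgado, Varga, Ruiz.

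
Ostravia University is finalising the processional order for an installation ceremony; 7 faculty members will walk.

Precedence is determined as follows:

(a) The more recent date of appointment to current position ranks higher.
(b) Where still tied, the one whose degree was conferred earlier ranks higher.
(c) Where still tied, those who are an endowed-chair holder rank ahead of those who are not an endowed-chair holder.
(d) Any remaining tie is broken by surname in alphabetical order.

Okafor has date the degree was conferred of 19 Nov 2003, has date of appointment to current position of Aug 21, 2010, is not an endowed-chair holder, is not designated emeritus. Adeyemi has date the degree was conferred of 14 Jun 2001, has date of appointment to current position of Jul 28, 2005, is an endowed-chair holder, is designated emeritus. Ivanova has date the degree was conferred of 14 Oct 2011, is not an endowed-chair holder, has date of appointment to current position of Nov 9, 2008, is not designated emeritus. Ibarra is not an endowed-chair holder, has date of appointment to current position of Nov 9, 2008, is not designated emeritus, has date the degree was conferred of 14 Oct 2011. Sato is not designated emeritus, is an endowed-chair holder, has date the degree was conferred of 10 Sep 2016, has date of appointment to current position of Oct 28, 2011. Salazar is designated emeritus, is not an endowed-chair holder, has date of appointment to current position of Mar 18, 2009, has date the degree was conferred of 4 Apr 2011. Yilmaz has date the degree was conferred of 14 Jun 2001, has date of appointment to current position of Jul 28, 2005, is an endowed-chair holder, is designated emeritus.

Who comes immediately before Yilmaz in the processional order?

Adeyemi

By date of appointment to current position (later first): Sato (Oct 28, 2011); then Okafor (Aug 21, 2010); then Salazar (Mar 18, 2009); then Ibarra and Ivanova (both Nov 9, 2008); then Adeyemi and Yilmaz (both Jul 28, 2005).
Ibarra and Ivanova both have date the degree was conferred 14 Oct 2011, so the next rule applies.
Ibarra and Ivanova are each not an endowed-chair holder, so the next rule applies.
Among Ibarra and Ivanova, alphabetically by surname: Ibarra before Ivanova.
Adeyemi and Yilmaz both have date the degree was conferred 14 Jun 2001, so the next rule applies.
Adeyemi and Yilmaz are each an endowed-chair holder, so the next rule applies.
Among Adeyemi and Yilmaz, alphabetically by surname: Adeyemi before Yilmaz.
Order: Sato, Okafor, Salazar, Ibarra, Ivanova, Adeyemi, Yilmaz.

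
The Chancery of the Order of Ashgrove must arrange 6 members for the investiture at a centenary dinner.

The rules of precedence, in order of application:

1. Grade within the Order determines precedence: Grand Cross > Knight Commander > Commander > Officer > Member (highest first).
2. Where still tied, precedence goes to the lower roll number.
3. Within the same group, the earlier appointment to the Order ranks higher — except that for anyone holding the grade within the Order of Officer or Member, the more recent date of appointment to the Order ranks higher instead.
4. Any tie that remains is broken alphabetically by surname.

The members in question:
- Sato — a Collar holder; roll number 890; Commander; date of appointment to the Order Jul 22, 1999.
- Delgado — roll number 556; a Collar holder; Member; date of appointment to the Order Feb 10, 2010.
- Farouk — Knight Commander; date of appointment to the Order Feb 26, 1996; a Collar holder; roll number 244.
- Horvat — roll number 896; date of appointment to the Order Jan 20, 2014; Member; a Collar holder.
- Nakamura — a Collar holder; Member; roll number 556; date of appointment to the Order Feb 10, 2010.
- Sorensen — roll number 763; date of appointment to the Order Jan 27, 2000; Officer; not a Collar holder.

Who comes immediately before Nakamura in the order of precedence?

Delgado

By grade within the Order: Farouk (Knight Commander); then Sato (Commander); then Sorensen (Officer); then Delgado, Nakamura and Horvat (Member).
Among Delgado, Nakamura and Horvat, by roll number (lower first): Delgado and Nakamura (556) before Horvat (896).
Delgado and Nakamura both have date of appointment to the Order Feb 10, 2010, so the next rule applies.
Among Delgado and Nakamura, alphabetically by surname: Delgado before Nakamura.
Order: Farouk, Sato, Sorensen, Delgado, Nakamura, Horvat.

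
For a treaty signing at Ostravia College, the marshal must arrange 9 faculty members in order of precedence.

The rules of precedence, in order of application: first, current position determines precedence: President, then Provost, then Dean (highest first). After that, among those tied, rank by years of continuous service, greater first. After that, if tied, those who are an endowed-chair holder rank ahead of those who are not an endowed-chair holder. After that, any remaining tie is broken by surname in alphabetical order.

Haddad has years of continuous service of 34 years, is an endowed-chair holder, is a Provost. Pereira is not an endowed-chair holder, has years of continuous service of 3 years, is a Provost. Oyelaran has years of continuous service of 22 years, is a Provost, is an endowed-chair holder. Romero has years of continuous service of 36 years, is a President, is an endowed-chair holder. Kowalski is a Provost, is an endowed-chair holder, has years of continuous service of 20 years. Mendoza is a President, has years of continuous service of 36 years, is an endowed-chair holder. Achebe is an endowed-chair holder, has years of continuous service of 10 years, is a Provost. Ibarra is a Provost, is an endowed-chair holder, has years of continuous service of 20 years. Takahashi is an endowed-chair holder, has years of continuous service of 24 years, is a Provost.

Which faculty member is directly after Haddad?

By current position: Mendoza and Romero (President); then Haddad, Takahashi, Oyelaran, Ibarra, Kowalski, Achebe and Pereira (Provost).
Mendoza and Romero both have years of continuous service 36 years, so the next rule applies.
Mendoza and Romero are each an endowed-chair holder, so the next rule applies.
Among Mendoza and Romero, alphabetically by surname: Mendoza before Romero.
Among Haddad, Takahashi, Oyelaran, Ibarra, Kowalski, Achebe and Pereira, by years of continuous service (higher first): Haddad (34 years) before Takahashi (24 years) before Oyelaran (22 years) before Ibarra and Kowalski (20 years) before Achebe (10 years) before Pereira (3 years).
Ibarra and Kowalski are each an endowed-chair holder, so the next rule applies.
Among Ibarra and Kowalski, alphabetically by surname: Ibarra before Kowalski.
Order: Mendoza, Romero, Haddad, Takahashi, Oyelaran, Ibarra, Kowalski, Achebe, Pereira.

Takahashi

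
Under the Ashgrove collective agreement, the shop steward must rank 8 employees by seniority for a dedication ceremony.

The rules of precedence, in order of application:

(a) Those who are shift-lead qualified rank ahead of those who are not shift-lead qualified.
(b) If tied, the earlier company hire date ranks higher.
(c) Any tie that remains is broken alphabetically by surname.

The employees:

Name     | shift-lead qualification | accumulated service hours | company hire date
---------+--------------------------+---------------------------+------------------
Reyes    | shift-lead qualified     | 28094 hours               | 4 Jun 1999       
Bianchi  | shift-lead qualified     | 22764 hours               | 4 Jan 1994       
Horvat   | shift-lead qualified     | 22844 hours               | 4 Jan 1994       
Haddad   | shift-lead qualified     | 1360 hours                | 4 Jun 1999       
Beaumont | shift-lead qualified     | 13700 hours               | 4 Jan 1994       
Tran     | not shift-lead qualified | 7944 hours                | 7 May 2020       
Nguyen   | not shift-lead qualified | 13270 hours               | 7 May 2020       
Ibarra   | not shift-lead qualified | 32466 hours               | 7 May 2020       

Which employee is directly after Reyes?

By the first rule: Beaumont, Bianchi, Horvat, Haddad and Reyes (each shift-lead qualified); then Ibarra, Nguyen and Tran (each not shift-lead qualified).
Among Beaumont, Bianchi, Horvat, Haddad and Reyes, by company hire date (earlier first): Beaumont, Bianchi and Horvat (4 Jan 1994) before Haddad and Reyes (4 Jun 1999).
Among Beaumont, Bianchi and Horvat, alphabetically by surname: Beaumont before Bianchi before Horvat.
Among Haddad and Reyes, alphabetically by surname: Haddad before Reyes.
Ibarra, Nguyen and Tran all have company hire date 7 May 2020, so the next rule applies.
Among Ibarra, Nguyen and Tran, alphabetically by surname: Ibarra before Nguyen before Tran.
Order: Beaumont, Bianchi, Horvat, Haddad, Reyes, Ibarra, Nguyen, Tran.

Ibarra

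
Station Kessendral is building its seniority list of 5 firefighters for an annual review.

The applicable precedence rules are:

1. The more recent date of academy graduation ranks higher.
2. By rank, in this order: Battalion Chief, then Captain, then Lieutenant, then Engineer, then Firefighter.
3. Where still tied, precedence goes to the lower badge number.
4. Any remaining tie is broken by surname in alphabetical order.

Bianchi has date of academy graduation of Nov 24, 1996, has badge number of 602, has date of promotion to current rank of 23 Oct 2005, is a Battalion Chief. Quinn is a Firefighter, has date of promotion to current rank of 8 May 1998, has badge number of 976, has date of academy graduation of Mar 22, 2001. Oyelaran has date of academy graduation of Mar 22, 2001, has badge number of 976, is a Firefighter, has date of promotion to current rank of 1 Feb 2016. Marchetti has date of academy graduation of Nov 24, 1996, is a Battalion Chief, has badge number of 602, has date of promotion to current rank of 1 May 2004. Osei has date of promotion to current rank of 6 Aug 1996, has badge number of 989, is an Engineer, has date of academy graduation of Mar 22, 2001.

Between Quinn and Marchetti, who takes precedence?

Quinn

By date of academy graduation (later first): Osei, Oyelaran and Quinn (each Mar 22, 2001); then Bianchi and Marchetti (both Nov 24, 1996).
Among Osei, Oyelaran and Quinn, by rank: Osei (Engineer) before Oyelaran and Quinn (Firefighter).
Oyelaran and Quinn both have badge number 976, so the next rule applies.
Among Oyelaran and Quinn, alphabetically by surname: Oyelaran before Quinn.
Bianchi and Marchetti are each Battalion Chief, so the next rule applies.
Bianchi and Marchetti both have badge number 602, so the next rule applies.
Among Bianchi and Marchetti, alphabetically by surname: Bianchi before Marchetti.
So Quinn takes precedence.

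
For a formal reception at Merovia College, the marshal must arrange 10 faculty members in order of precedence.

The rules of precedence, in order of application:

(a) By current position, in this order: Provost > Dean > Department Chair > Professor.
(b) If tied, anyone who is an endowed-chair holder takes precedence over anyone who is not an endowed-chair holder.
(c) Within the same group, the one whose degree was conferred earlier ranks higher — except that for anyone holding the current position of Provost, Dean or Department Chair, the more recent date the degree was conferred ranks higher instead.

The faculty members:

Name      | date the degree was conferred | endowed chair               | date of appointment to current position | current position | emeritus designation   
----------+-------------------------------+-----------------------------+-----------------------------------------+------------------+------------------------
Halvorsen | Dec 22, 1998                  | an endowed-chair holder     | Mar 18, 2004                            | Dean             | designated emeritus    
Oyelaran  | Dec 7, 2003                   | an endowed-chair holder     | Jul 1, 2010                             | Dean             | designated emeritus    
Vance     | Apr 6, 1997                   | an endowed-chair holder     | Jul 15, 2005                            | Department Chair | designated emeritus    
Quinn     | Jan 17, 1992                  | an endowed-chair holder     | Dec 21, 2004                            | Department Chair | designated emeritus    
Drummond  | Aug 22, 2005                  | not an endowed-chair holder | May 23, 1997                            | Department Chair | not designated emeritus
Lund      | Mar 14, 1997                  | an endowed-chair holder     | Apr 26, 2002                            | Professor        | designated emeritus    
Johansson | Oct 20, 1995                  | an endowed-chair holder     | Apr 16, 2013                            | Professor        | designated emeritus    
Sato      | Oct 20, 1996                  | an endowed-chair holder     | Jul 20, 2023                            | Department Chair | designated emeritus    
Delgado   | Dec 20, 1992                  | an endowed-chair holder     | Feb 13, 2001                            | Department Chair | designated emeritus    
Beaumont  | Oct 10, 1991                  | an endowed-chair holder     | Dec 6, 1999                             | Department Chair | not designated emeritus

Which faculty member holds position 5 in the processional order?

By current position: Oyelaran and Halvorsen (Dean); then Vance, Sato, Delgado, Quinn, Beaumont and Drummond (Department Chair); then Johansson and Lund (Professor).
Oyelaran and Halvorsen are each an endowed-chair holder, so the next rule applies.
Among Oyelaran and Halvorsen, by date the degree was conferred (later first) (reversed rule for this group): Oyelaran (Dec 7, 2003) before Halvorsen (Dec 22, 1998).
Among Vance, Sato, Delgado, Quinn, Beaumont and Drummond, an endowed-chair holder before not an endowed-chair holder: Vance, Sato, Delgado, Quinn and Beaumont (an endowed-chair holder) before Drummond (not an endowed-chair holder).
Among Vance, Sato, Delgado, Quinn and Beaumont, by date the degree was conferred (later first) (reversed rule for this group): Vance (Apr 6, 1997) before Sato (Oct 20, 1996) before Delgado (Dec 20, 1992) before Quinn (Jan 17, 1992) before Beaumont (Oct 10, 1991).
Johansson and Lund are each an endowed-chair holder, so the next rule applies.
Among Johansson and Lund, by date the degree was conferred (earlier first): Johansson (Oct 20, 1995) before Lund (Mar 14, 1997).
Order: Oyelaran, Halvorsen, Vance, Sato, Delgado, Quinn, Beaumont, Drummond, Johansson, Lund.

Delgado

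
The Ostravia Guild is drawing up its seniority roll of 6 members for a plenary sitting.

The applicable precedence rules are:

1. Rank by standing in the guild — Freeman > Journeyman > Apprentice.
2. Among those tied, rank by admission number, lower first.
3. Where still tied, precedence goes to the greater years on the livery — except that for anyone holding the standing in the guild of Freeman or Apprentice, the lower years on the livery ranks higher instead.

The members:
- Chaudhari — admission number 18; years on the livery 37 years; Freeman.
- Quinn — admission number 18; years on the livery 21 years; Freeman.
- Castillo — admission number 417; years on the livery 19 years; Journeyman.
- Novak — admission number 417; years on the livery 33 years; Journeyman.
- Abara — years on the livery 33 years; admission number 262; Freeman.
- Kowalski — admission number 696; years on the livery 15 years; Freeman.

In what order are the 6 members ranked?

Quinn, Chaudhari, Abara, Kowalski, Novak, Castillo

By standing in the guild: Quinn, Chaudhari, Abara and Kowalski (Freeman); then Novak and Castillo (Journeyman).
Among Quinn, Chaudhari, Abara and Kowalski, by admission number (lower first): Quinn and Chaudhari (18) before Abara (262) before Kowalski (696).
Among Quinn and Chaudhari, by years on the livery (lower first) (reversed rule for this group): Quinn (21 years) before Chaudhari (37 years).
Novak and Castillo both have admission number 417, so the next rule applies.
Among Novak and Castillo, by years on the livery (higher first): Novak (33 years) before Castillo (19 years).
Full order: Quinn, Chaudhari, Abara, Kowalski, Novak, Castillo.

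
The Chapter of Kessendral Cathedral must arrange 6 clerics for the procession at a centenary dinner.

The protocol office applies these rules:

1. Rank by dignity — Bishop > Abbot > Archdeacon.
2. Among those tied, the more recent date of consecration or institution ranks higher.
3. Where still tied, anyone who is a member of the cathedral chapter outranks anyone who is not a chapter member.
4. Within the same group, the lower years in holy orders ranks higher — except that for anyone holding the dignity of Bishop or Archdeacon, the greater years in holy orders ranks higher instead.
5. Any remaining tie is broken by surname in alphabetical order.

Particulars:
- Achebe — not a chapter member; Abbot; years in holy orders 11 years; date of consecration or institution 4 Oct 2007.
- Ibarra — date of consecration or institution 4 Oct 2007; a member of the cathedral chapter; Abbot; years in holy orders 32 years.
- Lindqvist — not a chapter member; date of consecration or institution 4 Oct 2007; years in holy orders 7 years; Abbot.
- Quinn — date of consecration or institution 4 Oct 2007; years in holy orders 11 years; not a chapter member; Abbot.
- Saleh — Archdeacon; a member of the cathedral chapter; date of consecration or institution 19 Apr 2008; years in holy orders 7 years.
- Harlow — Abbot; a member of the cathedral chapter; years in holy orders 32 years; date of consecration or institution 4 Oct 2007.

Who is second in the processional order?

Ibarra

By dignity: Harlow, Ibarra, Lindqvist, Achebe and Quinn (Abbot); then Saleh (Archdeacon).
Harlow, Ibarra, Lindqvist, Achebe and Quinn all have date of consecration or institution 4 Oct 2007, so the next rule applies.
Among Harlow, Ibarra, Lindqvist, Achebe and Quinn, a member of the cathedral chapter before not a chapter member: Harlow and Ibarra (a member of the cathedral chapter) before Lindqvist, Achebe and Quinn (not a chapter member).
Harlow and Ibarra both have years in holy orders 32 years, so the next rule applies.
Among Harlow and Ibarra, alphabetically by surname: Harlow before Ibarra.
Among Lindqvist, Achebe and Quinn, by years in holy orders (lower first): Lindqvist (7 years) before Achebe and Quinn (11 years).
Among Achebe and Quinn, alphabetically by surname: Achebe before Quinn.
Order: Harlow, Ibarra, Lindqvist, Achebe, Quinn, Saleh.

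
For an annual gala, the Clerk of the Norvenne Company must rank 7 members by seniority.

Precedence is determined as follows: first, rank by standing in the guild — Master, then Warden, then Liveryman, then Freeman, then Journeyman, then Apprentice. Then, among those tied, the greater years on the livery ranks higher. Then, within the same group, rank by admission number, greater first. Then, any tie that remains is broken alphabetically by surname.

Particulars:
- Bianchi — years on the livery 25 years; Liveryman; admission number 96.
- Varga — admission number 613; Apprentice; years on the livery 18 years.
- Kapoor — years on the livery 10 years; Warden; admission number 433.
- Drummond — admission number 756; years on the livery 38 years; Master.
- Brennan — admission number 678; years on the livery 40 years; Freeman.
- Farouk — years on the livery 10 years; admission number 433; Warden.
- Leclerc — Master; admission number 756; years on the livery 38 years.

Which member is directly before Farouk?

Leclerc

By standing in the guild: Drummond and Leclerc (Master); then Farouk and Kapoor (Warden); then Bianchi (Liveryman); then Brennan (Freeman); then Varga (Apprentice).
Drummond and Leclerc both have years on the livery 38 years, so the next rule applies.
Drummond and Leclerc both have admission number 756, so the next rule applies.
Among Drummond and Leclerc, alphabetically by surname: Drummond before Leclerc.
Farouk and Kapoor both have years on the livery 10 years, so the next rule applies.
Farouk and Kapoor both have admission number 433, so the next rule applies.
Among Farouk and Kapoor, alphabetically by surname: Farouk before Kapoor.
Order: Drummond, Leclerc, Farouk, Kapoor, Bianchi, Brennan, Varga.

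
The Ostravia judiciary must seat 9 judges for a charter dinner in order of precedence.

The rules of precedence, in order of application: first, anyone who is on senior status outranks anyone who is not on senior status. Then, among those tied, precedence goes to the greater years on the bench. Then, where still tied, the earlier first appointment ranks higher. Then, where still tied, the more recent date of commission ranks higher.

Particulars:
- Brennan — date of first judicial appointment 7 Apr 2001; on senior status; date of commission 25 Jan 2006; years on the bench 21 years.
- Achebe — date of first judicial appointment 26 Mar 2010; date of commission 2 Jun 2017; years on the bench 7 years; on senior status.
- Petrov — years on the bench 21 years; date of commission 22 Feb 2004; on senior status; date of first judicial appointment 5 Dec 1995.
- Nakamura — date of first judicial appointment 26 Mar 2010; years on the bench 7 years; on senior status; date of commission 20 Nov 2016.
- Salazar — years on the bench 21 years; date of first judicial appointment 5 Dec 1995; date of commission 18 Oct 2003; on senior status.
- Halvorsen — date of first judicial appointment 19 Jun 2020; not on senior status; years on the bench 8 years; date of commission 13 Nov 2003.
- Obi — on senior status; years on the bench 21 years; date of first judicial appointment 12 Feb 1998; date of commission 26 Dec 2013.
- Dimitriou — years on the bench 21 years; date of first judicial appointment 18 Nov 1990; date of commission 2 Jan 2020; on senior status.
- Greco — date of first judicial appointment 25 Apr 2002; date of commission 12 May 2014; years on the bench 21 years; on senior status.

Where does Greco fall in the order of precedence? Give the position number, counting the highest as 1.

6

By the first rule: Dimitriou, Petrov, Salazar, Obi, Brennan, Greco, Achebe and Nakamura (each on senior status); then Halvorsen (not on senior status).
Among Dimitriou, Petrov, Salazar, Obi, Brennan, Greco, Achebe and Nakamura, by years on the bench (higher first): Dimitriou, Petrov, Salazar, Obi, Brennan and Greco (21 years) before Achebe and Nakamura (7 years).
Among Dimitriou, Petrov, Salazar, Obi, Brennan and Greco, by date of first judicial appointment (earlier first): Dimitriou (18 Nov 1990) before Petrov and Salazar (5 Dec 1995) before Obi (12 Feb 1998) before Brennan (7 Apr 2001) before Greco (25 Apr 2002).
Among Petrov and Salazar, by date of commission (later first): Petrov (22 Feb 2004) before Salazar (18 Oct 2003).
Achebe and Nakamura both have date of first judicial appointment 26 Mar 2010, so the next rule applies.
Among Achebe and Nakamura, by date of commission (later first): Achebe (2 Jun 2017) before Nakamura (20 Nov 2016).
Order: Dimitriou, Petrov, Salazar, Obi, Brennan, Greco, Achebe, Nakamura, Halvorsen. So position 6.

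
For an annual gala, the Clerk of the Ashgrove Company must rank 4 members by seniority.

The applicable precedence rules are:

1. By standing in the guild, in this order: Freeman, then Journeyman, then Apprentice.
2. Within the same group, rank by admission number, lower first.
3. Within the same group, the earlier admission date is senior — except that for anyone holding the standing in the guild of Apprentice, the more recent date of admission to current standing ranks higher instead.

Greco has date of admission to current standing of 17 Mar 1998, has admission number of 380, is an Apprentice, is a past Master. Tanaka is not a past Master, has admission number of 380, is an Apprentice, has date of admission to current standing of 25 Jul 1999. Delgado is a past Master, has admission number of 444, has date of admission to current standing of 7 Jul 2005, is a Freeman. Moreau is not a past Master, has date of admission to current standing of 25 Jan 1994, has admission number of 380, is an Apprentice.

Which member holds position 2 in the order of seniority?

By standing in the guild: Delgado (Freeman); then Tanaka, Greco and Moreau (Apprentice).
Tanaka, Greco and Moreau all have admission number 380, so the next rule applies.
Among Tanaka, Greco and Moreau, by date of admission to current standing (later first) (reversed rule for this group): Tanaka (25 Jul 1999) before Greco (17 Mar 1998) before Moreau (25 Jan 1994).
Order: Delgado, Tanaka, Greco, Moreau.

Tanaka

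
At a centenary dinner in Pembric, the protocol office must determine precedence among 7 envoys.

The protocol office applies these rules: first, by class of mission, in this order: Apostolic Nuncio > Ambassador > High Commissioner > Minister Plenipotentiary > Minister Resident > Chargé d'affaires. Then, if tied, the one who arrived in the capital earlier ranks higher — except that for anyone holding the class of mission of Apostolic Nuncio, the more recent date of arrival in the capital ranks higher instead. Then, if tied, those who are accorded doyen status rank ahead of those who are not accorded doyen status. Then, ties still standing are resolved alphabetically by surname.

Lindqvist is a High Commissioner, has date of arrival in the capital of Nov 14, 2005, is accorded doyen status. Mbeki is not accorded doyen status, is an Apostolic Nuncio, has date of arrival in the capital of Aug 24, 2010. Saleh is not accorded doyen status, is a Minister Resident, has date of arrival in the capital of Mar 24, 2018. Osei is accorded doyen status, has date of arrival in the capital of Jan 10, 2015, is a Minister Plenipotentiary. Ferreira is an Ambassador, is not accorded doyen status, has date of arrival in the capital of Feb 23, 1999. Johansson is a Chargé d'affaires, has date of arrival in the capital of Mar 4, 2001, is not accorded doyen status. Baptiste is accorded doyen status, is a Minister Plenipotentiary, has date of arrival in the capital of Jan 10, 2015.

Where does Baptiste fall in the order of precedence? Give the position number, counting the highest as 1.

By class of mission: Mbeki (Apostolic Nuncio); then Ferreira (Ambassador); then Lindqvist (High Commissioner); then Baptiste and Osei (Minister Plenipotentiary); then Saleh (Minister Resident); then Johansson (Chargé d'affaires).
Baptiste and Osei both have date of arrival in the capital Jan 10, 2015, so the next rule applies.
Baptiste and Osei are each accorded doyen status, so the next rule applies.
Among Baptiste and Osei, alphabetically by surname: Baptiste before Osei.
Order: Mbeki, Ferreira, Lindqvist, Baptiste, Osei, Saleh, Johansson. So position 4.

4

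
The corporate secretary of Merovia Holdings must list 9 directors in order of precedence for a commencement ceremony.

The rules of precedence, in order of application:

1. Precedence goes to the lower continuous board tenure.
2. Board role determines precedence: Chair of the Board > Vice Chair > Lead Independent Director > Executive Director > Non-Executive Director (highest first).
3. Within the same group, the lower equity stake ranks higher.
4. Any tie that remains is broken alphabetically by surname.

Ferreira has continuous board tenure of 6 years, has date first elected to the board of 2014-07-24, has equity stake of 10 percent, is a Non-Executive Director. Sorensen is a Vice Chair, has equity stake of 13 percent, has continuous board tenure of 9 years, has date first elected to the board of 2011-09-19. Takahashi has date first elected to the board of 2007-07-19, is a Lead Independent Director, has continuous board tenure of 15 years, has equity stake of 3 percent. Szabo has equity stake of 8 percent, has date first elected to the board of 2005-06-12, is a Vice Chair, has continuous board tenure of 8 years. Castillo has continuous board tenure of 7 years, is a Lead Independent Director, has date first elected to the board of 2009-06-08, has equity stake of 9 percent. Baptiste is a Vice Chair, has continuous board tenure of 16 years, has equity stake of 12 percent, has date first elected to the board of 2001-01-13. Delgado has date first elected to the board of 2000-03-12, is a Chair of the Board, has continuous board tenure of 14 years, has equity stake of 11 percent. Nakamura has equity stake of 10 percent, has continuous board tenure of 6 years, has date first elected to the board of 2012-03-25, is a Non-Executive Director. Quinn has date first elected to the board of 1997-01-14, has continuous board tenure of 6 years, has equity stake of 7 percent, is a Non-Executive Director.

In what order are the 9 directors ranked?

By continuous board tenure (lower first): Quinn, Ferreira and Nakamura (each 6 years); then Castillo (7 years); then Szabo (8 years); then Sorensen (9 years); then Delgado (14 years); then Takahashi (15 years); then Baptiste (16 years).
Quinn, Ferreira and Nakamura are each Non-Executive Director, so the next rule applies.
Among Quinn, Ferreira and Nakamura, by equity stake (lower first): Quinn (7 percent) before Ferreira and Nakamura (10 percent).
Among Ferreira and Nakamura, alphabetically by surname: Ferreira before Nakamura.
Full order: Quinn, Ferreira, Nakamura, Castillo, Szabo, Sorensen, Delgado, Takahashi, Baptiste.

Quinn, Ferreira, Nakamura, Castillo, Szabo, Sorensen, Delgado, Takahashi, Baptiste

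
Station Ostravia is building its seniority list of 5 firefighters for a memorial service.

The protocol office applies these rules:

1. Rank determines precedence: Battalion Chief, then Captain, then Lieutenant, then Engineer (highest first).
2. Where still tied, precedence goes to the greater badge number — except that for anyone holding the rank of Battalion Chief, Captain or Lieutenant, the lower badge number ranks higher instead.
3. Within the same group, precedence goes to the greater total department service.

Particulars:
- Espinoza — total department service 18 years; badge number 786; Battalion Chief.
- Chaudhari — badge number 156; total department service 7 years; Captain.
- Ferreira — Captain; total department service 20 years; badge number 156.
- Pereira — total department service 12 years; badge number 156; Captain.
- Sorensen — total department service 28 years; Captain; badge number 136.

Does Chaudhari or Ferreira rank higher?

Ferreira

By rank: Espinoza (Battalion Chief); then Sorensen, Ferreira, Pereira and Chaudhari (Captain).
Among Sorensen, Ferreira, Pereira and Chaudhari, by badge number (lower first) (reversed rule for this group): Sorensen (136) before Ferreira, Pereira and Chaudhari (156).
Among Ferreira, Pereira and Chaudhari, by total department service (higher first): Ferreira (20 years) before Pereira (12 years) before Chaudhari (7 years).
So Ferreira takes precedence.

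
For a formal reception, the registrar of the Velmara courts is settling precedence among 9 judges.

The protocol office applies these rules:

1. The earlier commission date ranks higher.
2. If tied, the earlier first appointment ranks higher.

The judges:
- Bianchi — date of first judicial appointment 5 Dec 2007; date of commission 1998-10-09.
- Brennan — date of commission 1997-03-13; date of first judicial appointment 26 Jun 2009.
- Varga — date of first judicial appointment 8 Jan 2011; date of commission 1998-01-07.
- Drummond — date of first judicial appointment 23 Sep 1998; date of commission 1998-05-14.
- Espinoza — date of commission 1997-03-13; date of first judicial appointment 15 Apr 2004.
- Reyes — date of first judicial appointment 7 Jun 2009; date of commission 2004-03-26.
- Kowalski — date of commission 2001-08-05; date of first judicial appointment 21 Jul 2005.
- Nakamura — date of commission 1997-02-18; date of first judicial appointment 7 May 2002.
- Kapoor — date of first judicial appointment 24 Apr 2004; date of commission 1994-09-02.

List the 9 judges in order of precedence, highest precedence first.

Kapoor, Nakamura, Espinoza, Brennan, Varga, Drummond, Bianchi, Kowalski, Reyes

By date of commission (earlier first): Kapoor (1994-09-02); then Nakamura (1997-02-18); then Espinoza and Brennan (both 1997-03-13); then Varga (1998-01-07); then Drummond (1998-05-14); then Bianchi (1998-10-09); then Kowalski (2001-08-05); then Reyes (2004-03-26).
Among Espinoza and Brennan, by date of first judicial appointment (earlier first): Espinoza (15 Apr 2004) before Brennan (26 Jun 2009).
Full order: Kapoor, Nakamura, Espinoza, Brennan, Varga, Drummond, Bianchi, Kowalski, Reyes.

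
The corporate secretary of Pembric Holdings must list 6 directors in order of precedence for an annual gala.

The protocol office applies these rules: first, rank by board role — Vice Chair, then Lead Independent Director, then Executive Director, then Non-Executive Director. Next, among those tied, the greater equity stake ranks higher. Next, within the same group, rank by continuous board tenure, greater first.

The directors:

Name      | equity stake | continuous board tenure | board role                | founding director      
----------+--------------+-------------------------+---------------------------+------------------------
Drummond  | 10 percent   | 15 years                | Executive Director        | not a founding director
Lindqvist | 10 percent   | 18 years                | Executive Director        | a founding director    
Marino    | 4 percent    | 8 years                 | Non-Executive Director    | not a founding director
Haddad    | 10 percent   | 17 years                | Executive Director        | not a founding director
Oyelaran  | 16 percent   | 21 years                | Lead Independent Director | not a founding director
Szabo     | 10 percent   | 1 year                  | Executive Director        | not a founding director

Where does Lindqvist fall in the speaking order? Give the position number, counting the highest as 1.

By board role: Oyelaran (Lead Independent Director); then Lindqvist, Haddad, Drummond and Szabo (Executive Director); then Marino (Non-Executive Director).
Lindqvist, Haddad, Drummond and Szabo all have equity stake 10 percent, so the next rule applies.
Among Lindqvist, Haddad, Drummond and Szabo, by continuous board tenure (higher first): Lindqvist (18 years) before Haddad (17 years) before Drummond (15 years) before Szabo (1 year).
Order: Oyelaran, Lindqvist, Haddad, Drummond, Szabo, Marino. So position 2.

2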